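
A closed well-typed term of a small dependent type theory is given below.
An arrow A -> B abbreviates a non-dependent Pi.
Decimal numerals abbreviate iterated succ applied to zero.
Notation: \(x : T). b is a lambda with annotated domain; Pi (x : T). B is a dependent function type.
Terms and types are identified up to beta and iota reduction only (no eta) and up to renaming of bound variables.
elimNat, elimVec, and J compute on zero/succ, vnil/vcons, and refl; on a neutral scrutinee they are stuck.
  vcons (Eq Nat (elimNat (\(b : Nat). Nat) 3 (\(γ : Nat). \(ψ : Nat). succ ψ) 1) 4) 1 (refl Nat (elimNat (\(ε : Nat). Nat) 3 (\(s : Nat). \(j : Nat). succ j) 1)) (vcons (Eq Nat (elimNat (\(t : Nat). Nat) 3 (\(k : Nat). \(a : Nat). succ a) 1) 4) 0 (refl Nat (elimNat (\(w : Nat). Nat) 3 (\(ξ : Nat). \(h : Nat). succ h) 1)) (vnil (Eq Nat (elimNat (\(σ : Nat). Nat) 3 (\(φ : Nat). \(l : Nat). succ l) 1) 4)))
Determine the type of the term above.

the term's type:
  Vec (Eq Nat 4 4) 2


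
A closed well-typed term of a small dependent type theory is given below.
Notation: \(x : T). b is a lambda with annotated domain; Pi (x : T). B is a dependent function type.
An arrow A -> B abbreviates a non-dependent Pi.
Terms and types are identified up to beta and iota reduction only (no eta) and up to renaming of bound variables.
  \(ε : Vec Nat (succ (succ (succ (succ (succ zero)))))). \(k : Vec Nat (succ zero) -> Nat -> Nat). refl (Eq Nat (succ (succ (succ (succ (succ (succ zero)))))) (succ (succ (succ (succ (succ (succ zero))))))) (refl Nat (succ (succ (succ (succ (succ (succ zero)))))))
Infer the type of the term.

inferred type:
  Vec Nat (succ (succ (succ (succ (succ zero))))) -> (Vec Nat (succ zero) -> Nat -> Nat) -> Eq (Eq Nat (succ (succ (succ (succ (succ (succ zero)))))) (succ (succ (succ (succ (succ (succ zero))))))) (refl Nat (succ (succ (succ (succ (succ (succ zero))))))) (refl Nat (succ (succ (succ (succ (succ (succ zero)))))))


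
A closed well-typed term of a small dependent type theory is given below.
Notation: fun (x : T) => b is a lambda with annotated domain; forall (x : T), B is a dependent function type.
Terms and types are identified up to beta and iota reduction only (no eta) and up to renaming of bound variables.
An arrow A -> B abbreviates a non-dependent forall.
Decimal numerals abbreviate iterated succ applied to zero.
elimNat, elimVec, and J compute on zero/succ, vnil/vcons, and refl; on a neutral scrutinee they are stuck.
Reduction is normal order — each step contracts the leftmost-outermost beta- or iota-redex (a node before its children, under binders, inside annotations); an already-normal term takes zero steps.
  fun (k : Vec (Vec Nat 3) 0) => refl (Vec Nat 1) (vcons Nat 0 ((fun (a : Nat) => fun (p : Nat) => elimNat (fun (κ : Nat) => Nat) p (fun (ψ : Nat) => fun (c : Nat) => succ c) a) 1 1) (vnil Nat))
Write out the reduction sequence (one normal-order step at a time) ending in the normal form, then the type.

reduction (normal order):
  fun (k : Vec (Vec Nat 3) 0) => refl (Vec Nat 1) (vcons Nat 0 ((fun (a : Nat) => fun (p : Nat) => elimNat (fun (κ : Nat) => Nat) p (fun (ψ : Nat) => fun (c : Nat) => succ c) a) 1 1) (vnil Nat))
  ~> fun (k : Vec (Vec Nat 3) 0) => refl (Vec Nat 1) (vcons Nat 0 ((fun (a : Nat) => elimNat (fun (p : Nat) => Nat) a (fun (κ : Nat) => fun (ψ : Nat) => succ ψ) 1) 1) (vnil Nat))
  ~> fun (k : Vec (Vec Nat 3) 0) => refl (Vec Nat 1) (vcons Nat 0 (elimNat (fun (a : Nat) => Nat) 1 (fun (p : Nat) => fun (κ : Nat) => succ κ) 1) (vnil Nat))
  ~> fun (k : Vec (Vec Nat 3) 0) => refl (Vec Nat 1) (vcons Nat 0 ((fun (a : Nat) => fun (p : Nat) => succ p) 0 (elimNat (fun (κ : Nat) => Nat) 1 (fun (ψ : Nat) => fun (c : Nat) => succ c) 0)) (vnil Nat))
  ~> fun (k : Vec (Vec Nat 3) 0) => refl (Vec Nat 1) (vcons Nat 0 ((fun (a : Nat) => succ a) (elimNat (fun (p : Nat) => Nat) 1 (fun (κ : Nat) => fun (ψ : Nat) => succ ψ) 0)) (vnil Nat))
  ~> fun (k : Vec (Vec Nat 3) 0) => refl (Vec Nat 1) (vcons Nat 0 (succ (elimNat (fun (a : Nat) => Nat) 1 (fun (p : Nat) => fun (κ : Nat) => succ κ) 0)) (vnil Nat))
  ~> fun (k : Vec (Vec Nat 3) 0) => refl (Vec Nat 1) (vcons Nat 0 2 (vnil Nat))
type:
  Vec (Vec Nat 3) 0 -> Eq (Vec Nat 1) (vcons Nat 0 2 (vnil Nat)) (vcons Nat 0 2 (vnil Nat))


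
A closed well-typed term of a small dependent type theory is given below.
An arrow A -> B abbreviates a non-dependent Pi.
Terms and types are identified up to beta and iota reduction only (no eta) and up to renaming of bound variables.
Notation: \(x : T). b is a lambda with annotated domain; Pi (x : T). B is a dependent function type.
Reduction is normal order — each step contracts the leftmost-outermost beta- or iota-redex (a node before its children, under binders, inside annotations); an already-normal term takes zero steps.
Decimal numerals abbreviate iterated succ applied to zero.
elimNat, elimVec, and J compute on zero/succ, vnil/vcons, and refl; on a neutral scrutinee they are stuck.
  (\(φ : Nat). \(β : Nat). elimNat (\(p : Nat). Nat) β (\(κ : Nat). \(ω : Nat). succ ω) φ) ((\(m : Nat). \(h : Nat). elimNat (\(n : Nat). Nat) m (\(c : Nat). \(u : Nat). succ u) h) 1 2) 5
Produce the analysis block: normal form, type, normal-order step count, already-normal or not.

resulting normal form:
  8
inferred type:
  Nat
normal-order step count: 21
term was already normal: no
first contracted redex: a beta-redex


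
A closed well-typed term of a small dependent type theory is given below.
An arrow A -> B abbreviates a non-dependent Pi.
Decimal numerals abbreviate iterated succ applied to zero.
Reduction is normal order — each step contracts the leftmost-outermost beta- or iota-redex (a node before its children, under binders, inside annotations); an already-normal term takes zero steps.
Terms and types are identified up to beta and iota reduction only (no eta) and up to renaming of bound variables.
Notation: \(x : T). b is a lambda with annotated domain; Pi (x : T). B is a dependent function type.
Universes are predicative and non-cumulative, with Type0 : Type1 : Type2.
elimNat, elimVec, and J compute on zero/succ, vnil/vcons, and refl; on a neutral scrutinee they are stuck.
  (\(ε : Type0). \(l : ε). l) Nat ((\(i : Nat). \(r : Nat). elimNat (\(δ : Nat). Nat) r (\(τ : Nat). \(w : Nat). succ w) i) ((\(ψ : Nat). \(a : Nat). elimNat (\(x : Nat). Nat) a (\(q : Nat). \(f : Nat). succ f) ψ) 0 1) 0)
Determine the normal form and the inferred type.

normal form:
  1
the term's type:
  Nat
observation: reduction starts at a beta-redex, and 11 normal-order steps reach the normal form.


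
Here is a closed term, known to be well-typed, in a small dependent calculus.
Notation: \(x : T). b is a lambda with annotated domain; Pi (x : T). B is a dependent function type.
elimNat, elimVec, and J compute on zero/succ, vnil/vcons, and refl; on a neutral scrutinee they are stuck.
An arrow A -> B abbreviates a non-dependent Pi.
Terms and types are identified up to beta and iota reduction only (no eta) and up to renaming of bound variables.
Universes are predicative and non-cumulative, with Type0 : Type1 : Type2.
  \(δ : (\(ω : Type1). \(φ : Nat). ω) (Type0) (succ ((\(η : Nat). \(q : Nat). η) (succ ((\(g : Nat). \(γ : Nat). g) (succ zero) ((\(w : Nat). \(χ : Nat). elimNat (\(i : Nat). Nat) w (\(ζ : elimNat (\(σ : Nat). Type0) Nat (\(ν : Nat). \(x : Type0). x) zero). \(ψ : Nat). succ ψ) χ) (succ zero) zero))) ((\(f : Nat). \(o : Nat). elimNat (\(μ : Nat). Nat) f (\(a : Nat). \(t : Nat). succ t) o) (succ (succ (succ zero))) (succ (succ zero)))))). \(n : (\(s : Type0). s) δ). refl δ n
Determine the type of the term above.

inferred type:
  Pi (δ : Type0). Pi (ω : δ). Eq δ ω ω


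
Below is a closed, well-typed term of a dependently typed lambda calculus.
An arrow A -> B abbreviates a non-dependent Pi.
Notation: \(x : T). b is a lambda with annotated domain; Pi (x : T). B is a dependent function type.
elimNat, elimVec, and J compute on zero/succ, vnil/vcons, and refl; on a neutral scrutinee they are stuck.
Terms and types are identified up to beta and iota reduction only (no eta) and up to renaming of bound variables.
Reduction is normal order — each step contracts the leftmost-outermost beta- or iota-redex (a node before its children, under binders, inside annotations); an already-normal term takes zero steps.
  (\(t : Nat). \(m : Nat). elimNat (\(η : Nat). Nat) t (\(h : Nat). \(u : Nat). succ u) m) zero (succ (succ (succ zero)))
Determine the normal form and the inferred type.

normal form:
  succ (succ (succ zero))
the term's type:
  Nat


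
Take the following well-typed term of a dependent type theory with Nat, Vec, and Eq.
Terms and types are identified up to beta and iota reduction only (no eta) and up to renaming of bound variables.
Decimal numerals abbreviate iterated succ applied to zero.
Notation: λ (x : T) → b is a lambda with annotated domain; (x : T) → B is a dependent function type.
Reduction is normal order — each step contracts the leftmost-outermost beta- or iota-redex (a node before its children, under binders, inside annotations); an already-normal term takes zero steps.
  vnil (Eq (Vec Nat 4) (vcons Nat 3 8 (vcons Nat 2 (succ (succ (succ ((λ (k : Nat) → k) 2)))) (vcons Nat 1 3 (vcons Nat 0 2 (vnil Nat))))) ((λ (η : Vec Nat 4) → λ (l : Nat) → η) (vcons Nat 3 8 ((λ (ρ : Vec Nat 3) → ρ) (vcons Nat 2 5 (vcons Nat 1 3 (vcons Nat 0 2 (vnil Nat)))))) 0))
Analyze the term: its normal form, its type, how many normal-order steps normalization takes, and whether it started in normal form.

resulting normal form:
  vnil (Eq (Vec Nat 4) (vcons Nat 3 8 (vcons Nat 2 5 (vcons Nat 1 3 (vcons Nat 0 2 (vnil Nat))))) (vcons Nat 3 8 (vcons Nat 2 5 (vcons Nat 1 3 (vcons Nat 0 2 (vnil Nat))))))
type:
  Vec (Eq (Vec Nat 4) (vcons Nat 3 8 (vcons Nat 2 5 (vcons Nat 1 3 (vcons Nat 0 2 (vnil Nat))))) (vcons Nat 3 8 (vcons Nat 2 5 (vcons Nat 1 3 (vcons Nat 0 2 (vnil Nat)))))) 0
steps to reach normal form (normal order): 4
started in normal form: no
first contracted redex: a beta-redex


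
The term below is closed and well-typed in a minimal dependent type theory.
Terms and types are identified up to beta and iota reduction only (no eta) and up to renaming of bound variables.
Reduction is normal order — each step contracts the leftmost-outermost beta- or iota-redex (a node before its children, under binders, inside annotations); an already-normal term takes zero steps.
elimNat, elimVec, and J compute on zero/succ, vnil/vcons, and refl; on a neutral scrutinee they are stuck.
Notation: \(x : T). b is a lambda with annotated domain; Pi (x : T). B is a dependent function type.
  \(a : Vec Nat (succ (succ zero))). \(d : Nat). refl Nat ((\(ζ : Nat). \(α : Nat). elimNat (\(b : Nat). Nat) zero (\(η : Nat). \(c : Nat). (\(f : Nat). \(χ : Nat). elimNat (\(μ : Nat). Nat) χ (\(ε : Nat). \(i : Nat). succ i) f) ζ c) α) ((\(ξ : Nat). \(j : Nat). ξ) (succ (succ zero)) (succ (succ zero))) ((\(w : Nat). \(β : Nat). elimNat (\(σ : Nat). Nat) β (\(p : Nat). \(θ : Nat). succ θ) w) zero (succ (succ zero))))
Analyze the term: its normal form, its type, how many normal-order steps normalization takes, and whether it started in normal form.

reduced normal form:
  \(a : Vec Nat (succ (succ zero))). \(d : Nat). refl Nat (succ (succ (succ (succ zero))))
the term's type:
  Pi (a : Vec Nat (succ (succ zero))). Pi (d : Nat). Eq Nat (succ (succ (succ (succ zero)))) (succ (succ (succ (succ zero))))
steps to reach normal form (normal order): 23
term was already normal: no
first contracted redex: a beta-redex


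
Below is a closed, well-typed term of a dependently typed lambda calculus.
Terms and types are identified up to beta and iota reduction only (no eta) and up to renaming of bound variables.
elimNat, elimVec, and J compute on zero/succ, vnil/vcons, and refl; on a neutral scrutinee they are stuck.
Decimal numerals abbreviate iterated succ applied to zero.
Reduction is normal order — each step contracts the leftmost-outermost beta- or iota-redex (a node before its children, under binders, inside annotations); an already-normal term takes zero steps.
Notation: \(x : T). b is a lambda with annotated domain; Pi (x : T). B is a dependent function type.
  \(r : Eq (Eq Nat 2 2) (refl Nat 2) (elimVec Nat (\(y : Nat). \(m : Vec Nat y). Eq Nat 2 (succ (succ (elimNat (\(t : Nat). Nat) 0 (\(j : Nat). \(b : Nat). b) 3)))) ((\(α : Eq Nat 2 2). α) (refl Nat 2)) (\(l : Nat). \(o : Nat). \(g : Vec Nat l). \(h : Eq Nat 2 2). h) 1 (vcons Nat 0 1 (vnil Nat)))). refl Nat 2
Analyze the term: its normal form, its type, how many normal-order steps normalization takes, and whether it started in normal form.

normal form:
  \(r : Eq (Eq Nat 2 2) (refl Nat 2) (refl Nat 2)). refl Nat 2
type:
  Pi (r : Eq (Eq Nat 2 2) (refl Nat 2) (refl Nat 2)). Eq Nat 2 2
steps to reach normal form (normal order): 7
already normal: no
first contracted redex: an elimVec iota-redex


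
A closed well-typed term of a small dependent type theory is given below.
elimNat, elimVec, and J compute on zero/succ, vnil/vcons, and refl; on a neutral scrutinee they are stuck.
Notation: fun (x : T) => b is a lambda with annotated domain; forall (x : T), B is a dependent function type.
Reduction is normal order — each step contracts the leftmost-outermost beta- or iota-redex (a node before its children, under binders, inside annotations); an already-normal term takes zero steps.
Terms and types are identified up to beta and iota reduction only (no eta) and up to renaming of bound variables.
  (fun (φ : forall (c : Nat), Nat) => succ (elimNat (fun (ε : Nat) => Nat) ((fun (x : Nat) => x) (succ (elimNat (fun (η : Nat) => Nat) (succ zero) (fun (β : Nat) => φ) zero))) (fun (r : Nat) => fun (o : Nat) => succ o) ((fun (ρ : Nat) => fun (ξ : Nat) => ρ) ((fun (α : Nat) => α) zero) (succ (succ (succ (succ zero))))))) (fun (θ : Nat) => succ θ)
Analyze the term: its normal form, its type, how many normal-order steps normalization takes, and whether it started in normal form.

normal form:
  succ (succ (succ zero))
type:
  Nat
normal-order step count: 7
term was already normal: no
first contracted redex: a beta-redex


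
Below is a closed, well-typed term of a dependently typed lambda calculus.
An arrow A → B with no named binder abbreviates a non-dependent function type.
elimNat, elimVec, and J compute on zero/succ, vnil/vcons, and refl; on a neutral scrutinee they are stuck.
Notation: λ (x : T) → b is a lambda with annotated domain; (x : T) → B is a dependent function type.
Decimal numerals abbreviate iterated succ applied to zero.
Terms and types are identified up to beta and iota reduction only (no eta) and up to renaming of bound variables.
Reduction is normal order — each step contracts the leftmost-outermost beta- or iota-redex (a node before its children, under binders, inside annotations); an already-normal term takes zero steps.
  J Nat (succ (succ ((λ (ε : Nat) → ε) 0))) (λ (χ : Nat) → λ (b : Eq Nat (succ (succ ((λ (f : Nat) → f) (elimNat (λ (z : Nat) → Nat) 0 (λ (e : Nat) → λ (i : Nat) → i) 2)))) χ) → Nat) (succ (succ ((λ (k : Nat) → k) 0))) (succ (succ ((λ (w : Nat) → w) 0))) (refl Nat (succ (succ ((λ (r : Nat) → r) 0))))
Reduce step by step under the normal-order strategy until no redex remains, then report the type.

normal-order reduction:
  J Nat (succ (succ ((λ (ε : Nat) → ε) 0))) (λ (χ : Nat) → λ (b : Eq Nat (succ (succ ((λ (f : Nat) → f) (elimNat (λ (z : Nat) → Nat) 0 (λ (e : Nat) → λ (i : Nat) → i) 2)))) χ) → Nat) (succ (succ ((λ (k : Nat) → k) 0))) (succ (succ ((λ (w : Nat) → w) 0))) (refl Nat (succ (succ ((λ (r : Nat) → r) 0))))
  ~> succ (succ ((λ (ε : Nat) → ε) 0))
  ~> 2
the term's type:
  Nat


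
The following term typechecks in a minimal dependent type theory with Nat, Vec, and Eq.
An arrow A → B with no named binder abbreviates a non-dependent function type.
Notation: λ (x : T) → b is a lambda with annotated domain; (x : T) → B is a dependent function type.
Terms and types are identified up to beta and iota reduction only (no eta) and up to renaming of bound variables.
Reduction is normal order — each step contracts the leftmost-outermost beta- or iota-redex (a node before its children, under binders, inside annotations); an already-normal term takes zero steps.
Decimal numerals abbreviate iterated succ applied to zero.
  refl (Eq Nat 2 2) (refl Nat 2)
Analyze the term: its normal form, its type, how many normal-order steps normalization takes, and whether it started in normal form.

reduced normal form:
  refl (Eq Nat 2 2) (refl Nat 2)
inferred type:
  Eq (Eq Nat 2 2) (refl Nat 2) (refl Nat 2)
normal-order step count: 0
started in normal form: yes


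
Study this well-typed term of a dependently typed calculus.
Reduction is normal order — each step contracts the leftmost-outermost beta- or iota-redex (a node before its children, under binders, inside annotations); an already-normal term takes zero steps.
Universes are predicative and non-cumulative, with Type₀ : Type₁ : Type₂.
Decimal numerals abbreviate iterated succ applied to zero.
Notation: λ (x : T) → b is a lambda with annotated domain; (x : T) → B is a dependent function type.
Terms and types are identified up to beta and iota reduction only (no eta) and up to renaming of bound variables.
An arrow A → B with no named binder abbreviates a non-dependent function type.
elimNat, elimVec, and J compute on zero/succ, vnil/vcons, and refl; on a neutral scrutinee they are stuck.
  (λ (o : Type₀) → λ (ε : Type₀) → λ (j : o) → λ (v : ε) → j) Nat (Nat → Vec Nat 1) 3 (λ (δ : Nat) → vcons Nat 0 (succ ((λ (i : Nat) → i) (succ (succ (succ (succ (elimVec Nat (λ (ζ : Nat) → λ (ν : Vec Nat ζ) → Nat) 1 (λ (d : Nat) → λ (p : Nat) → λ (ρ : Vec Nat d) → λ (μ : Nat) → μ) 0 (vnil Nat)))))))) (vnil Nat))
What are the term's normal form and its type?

normal form:
  3
inferred type:
  Nat


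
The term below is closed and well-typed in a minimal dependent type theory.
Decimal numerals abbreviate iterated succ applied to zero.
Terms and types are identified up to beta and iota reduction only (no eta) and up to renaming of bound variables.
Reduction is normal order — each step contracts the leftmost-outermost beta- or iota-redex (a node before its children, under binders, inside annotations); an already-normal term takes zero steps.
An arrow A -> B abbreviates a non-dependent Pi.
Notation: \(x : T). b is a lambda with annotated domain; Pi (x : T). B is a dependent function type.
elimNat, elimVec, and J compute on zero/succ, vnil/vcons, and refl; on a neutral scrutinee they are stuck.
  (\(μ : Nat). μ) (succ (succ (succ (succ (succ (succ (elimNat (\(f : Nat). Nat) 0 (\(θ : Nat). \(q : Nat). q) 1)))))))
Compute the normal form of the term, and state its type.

normal form:
  6
type:
  Nat
observation: the term reaches its normal form after 5 normal-order steps.


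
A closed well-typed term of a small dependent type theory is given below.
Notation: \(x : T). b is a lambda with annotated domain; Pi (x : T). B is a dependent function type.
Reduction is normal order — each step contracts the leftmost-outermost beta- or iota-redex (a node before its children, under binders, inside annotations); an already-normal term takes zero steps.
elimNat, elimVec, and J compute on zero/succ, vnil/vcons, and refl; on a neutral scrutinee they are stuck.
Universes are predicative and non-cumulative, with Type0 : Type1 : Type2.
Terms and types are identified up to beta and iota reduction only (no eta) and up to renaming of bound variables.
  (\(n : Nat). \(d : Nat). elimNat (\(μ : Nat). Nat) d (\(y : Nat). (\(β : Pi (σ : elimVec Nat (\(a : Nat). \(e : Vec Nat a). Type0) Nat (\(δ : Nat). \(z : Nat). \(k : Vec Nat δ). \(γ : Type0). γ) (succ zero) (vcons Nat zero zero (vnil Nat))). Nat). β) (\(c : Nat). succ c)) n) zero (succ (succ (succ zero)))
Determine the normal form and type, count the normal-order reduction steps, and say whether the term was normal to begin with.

normal form:
  succ (succ (succ zero))
inferred type:
  Nat
reduction steps (normal order): 3
term was already normal: no
first contracted redex: a beta-redex


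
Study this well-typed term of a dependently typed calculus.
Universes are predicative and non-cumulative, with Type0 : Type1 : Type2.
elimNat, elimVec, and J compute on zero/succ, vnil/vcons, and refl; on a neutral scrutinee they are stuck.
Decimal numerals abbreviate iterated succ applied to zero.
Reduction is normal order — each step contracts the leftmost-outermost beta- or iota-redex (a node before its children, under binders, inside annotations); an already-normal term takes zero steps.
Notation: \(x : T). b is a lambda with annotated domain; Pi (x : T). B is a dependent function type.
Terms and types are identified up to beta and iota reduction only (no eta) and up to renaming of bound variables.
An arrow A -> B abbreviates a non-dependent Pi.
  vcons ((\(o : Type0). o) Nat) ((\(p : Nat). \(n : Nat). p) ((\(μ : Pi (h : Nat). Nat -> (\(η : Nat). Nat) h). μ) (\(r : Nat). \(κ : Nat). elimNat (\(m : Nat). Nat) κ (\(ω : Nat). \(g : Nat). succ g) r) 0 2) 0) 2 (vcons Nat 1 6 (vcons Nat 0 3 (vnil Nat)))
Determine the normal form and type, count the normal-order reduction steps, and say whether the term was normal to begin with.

resulting normal form:
  vcons Nat 2 2 (vcons Nat 1 6 (vcons Nat 0 3 (vnil Nat)))
inferred type:
  Vec Nat 3
normal-order step count: 7
started in normal form: no
first contracted redex: a beta-redex


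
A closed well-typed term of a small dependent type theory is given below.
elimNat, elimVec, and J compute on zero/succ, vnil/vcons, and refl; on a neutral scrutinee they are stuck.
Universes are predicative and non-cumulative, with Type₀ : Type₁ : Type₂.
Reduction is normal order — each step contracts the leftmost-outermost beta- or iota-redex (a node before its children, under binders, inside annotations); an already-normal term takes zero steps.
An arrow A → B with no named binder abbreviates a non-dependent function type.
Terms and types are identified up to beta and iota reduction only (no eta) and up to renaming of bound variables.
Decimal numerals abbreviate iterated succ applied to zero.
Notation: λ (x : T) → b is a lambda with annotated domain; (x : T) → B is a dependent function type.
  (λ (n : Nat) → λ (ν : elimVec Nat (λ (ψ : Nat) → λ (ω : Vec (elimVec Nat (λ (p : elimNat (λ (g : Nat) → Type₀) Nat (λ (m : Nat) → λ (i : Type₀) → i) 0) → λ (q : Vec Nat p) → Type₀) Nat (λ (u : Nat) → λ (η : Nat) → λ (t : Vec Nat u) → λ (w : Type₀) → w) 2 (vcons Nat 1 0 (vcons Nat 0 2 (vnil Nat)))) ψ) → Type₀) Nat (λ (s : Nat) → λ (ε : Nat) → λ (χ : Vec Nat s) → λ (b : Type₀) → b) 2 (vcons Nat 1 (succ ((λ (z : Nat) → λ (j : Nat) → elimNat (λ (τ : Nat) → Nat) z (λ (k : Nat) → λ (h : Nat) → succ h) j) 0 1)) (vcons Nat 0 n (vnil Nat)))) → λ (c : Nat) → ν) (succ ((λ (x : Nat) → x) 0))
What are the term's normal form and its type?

reduced normal form:
  λ (n : Nat) → λ (ν : Nat) → n
the term's type:
  Nat → Nat → Nat


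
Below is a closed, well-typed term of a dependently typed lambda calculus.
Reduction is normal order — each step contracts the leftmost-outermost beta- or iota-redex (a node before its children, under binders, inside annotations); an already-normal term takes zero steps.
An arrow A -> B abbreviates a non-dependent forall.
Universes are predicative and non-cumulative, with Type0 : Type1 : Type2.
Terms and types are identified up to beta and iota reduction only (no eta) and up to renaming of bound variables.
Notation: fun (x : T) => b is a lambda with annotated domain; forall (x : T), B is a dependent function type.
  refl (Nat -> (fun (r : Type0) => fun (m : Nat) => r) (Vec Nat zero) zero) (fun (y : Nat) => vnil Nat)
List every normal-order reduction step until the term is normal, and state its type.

reduction (normal order):
  refl (Nat -> (fun (r : Type0) => fun (m : Nat) => r) (Vec Nat zero) zero) (fun (y : Nat) => vnil Nat)
  ~> refl (Nat -> (fun (r : Nat) => Vec Nat zero) zero) (fun (m : Nat) => vnil Nat)
  ~> refl (Nat -> Vec Nat zero) (fun (r : Nat) => vnil Nat)
the term's type:
  Eq (Nat -> Vec Nat zero) (fun (r : Nat) => vnil Nat) (fun (m : Nat) => vnil Nat)


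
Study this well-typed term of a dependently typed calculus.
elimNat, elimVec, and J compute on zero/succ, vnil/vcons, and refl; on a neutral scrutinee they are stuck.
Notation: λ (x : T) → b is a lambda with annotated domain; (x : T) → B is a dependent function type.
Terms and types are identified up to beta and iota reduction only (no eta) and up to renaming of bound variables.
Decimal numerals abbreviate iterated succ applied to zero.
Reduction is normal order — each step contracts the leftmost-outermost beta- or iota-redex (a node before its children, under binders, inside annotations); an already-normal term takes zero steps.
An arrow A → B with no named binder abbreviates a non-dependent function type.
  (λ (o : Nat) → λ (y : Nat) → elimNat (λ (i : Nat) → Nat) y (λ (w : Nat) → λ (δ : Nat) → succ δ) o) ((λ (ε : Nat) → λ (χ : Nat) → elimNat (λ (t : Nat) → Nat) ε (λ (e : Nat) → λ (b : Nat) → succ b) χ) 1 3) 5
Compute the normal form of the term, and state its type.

reduced normal form:
  9
type:
  Nat


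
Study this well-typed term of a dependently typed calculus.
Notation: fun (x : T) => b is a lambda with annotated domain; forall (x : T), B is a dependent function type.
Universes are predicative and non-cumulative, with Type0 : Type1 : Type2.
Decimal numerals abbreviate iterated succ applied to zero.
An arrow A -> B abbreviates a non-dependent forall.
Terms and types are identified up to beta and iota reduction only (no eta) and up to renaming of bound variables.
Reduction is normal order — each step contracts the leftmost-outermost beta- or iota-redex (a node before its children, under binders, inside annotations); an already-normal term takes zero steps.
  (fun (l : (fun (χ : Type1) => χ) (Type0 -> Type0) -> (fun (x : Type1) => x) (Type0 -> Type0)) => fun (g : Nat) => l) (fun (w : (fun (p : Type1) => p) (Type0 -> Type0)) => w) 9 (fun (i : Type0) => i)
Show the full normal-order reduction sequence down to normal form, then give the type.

reduction (normal order):
  (fun (l : (fun (χ : Type1) => χ) (Type0 -> Type0) -> (fun (x : Type1) => x) (Type0 -> Type0)) => fun (g : Nat) => l) (fun (w : (fun (p : Type1) => p) (Type0 -> Type0)) => w) 9 (fun (i : Type0) => i)
  ~> (fun (l : Nat) => fun (χ : (fun (x : Type1) => x) (Type0 -> Type0)) => χ) 9 (fun (g : Type0) => g)
  ~> (fun (l : (fun (χ : Type1) => χ) (Type0 -> Type0)) => l) (fun (x : Type0) => x)
  ~> fun (l : Type0) => l
inferred type:
  Type0 -> Type0


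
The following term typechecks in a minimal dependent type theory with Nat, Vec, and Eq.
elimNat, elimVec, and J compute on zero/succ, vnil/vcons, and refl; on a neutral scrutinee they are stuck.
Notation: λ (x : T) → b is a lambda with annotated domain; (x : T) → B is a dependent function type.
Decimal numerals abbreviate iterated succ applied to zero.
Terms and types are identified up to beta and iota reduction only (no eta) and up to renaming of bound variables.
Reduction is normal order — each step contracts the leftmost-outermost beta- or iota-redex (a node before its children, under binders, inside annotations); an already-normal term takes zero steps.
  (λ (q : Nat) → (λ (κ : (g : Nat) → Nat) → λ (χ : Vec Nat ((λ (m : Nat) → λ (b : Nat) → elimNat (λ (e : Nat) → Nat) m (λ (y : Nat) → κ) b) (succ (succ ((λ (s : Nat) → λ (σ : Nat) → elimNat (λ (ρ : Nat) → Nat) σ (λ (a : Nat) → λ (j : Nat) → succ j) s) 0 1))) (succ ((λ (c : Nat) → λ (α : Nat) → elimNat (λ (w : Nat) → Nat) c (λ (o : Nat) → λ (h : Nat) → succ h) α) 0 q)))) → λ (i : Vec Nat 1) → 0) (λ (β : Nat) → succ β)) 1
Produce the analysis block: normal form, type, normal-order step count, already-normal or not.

resulting normal form:
  λ (q : Vec Nat 5) → λ (κ : Vec Nat 1) → 0
type:
  (q : Vec Nat 5) → (κ : Vec Nat 1) → Nat
reduction steps (normal order): 20
term was already normal: no
first redex: a beta-redex


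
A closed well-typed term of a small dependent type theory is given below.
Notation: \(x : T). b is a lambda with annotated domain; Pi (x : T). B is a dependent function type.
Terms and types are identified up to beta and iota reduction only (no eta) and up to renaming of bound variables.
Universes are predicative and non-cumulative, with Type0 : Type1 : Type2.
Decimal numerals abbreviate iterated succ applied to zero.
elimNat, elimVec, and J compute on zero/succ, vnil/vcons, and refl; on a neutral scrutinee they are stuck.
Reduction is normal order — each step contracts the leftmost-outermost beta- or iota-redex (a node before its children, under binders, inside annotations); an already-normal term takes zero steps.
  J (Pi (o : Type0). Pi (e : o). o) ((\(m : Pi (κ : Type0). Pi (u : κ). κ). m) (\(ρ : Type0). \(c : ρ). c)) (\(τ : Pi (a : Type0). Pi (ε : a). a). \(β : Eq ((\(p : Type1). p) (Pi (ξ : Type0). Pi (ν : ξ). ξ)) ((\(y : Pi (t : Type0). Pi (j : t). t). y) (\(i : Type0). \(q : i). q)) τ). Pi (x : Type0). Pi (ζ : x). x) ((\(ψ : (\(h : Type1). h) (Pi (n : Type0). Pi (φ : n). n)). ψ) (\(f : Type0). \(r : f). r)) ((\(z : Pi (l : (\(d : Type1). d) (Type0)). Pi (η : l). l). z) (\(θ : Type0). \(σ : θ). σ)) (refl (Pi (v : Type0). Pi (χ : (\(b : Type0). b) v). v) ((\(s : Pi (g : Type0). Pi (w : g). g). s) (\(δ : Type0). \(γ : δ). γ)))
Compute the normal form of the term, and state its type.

normal form:
  \(o : Type0). \(e : o). e
type:
  Pi (o : Type0). Pi (e : o). o


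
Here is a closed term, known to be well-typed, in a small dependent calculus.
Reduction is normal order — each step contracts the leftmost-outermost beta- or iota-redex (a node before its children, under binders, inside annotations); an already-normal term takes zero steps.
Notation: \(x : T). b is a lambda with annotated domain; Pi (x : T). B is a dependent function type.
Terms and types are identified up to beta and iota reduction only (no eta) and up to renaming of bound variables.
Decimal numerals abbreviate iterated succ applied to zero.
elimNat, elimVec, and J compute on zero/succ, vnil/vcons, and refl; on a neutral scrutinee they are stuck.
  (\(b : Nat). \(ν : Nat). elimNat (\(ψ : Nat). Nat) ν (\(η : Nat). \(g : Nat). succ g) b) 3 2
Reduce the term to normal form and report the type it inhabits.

resulting normal form:
  5
type:
  Nat
observation: contracting a beta-redex first, the term normalizes in 12 steps.


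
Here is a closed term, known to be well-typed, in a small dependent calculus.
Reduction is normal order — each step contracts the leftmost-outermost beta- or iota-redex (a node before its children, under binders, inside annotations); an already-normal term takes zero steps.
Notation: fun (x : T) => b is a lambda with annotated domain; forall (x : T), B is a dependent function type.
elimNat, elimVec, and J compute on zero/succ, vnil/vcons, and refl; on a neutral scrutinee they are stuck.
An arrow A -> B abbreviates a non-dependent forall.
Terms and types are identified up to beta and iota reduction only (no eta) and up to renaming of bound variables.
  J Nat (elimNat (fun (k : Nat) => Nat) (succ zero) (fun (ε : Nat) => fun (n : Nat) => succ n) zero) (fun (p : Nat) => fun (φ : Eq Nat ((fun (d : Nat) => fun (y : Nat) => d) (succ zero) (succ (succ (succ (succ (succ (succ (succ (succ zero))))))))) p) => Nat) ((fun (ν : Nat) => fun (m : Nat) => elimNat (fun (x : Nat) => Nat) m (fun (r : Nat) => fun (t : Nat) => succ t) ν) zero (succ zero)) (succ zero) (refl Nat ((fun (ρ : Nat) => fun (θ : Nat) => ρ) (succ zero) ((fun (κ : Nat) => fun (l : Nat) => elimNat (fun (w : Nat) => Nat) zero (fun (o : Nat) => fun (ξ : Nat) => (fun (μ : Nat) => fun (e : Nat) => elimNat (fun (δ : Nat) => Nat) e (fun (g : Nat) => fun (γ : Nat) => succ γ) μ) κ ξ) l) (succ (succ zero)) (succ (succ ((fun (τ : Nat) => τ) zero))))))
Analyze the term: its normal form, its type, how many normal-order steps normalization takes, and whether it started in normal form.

resulting normal form:
  succ zero
the term's type:
  Nat
steps to reach normal form (normal order): 4
already normal: no
first redex: a J iota-redex


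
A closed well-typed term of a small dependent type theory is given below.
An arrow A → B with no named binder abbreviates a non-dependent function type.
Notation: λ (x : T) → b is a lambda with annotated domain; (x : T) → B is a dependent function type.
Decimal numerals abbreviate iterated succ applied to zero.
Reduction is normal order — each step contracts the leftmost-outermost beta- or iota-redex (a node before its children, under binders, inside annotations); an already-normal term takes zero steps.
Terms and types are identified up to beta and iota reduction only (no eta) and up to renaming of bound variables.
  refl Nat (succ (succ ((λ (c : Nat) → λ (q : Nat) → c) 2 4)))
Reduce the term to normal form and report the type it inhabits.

normal form:
  refl Nat 4
the term's type:
  Eq Nat 4 4
observation: 2 normal-order steps normalize the term, beginning with a beta-redex.


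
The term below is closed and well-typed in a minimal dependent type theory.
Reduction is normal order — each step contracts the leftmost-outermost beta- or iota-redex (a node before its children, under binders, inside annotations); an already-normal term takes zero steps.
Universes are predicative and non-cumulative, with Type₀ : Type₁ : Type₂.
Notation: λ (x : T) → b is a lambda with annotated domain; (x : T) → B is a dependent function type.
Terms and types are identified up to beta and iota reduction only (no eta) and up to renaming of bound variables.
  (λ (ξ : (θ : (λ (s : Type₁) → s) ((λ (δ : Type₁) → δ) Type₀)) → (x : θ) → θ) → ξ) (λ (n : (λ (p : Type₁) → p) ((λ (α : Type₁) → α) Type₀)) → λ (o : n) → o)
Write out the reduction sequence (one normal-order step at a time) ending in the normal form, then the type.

normal-order reduction:
  (λ (ξ : (θ : (λ (s : Type₁) → s) ((λ (δ : Type₁) → δ) Type₀)) → (x : θ) → θ) → ξ) (λ (n : (λ (p : Type₁) → p) ((λ (α : Type₁) → α) Type₀)) → λ (o : n) → o)
  ~> λ (ξ : (λ (θ : Type₁) → θ) ((λ (s : Type₁) → s) Type₀)) → λ (δ : ξ) → δ
  ~> λ (ξ : (λ (θ : Type₁) → θ) Type₀) → λ (s : ξ) → s
  ~> λ (ξ : Type₀) → λ (θ : ξ) → θ
inferred type:
  (ξ : Type₀) → (θ : ξ) → ξ


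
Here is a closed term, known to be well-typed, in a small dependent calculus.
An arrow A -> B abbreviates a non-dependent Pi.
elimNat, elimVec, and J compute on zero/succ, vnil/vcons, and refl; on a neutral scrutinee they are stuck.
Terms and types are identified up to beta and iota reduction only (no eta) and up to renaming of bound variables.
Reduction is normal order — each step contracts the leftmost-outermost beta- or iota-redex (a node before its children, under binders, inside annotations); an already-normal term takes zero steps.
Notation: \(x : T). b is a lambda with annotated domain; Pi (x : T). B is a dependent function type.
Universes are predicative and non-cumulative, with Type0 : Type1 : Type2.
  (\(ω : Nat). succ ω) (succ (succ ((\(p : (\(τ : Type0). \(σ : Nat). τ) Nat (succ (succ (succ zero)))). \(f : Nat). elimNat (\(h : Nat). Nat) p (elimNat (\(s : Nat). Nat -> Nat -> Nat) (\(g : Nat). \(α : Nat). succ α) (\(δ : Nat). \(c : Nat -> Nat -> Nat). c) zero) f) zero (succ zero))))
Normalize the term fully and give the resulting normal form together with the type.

resulting normal form:
  succ (succ (succ (succ zero)))
type:
  Nat
observation: reduction starts at a beta-redex, and 8 normal-order steps reach the normal form.


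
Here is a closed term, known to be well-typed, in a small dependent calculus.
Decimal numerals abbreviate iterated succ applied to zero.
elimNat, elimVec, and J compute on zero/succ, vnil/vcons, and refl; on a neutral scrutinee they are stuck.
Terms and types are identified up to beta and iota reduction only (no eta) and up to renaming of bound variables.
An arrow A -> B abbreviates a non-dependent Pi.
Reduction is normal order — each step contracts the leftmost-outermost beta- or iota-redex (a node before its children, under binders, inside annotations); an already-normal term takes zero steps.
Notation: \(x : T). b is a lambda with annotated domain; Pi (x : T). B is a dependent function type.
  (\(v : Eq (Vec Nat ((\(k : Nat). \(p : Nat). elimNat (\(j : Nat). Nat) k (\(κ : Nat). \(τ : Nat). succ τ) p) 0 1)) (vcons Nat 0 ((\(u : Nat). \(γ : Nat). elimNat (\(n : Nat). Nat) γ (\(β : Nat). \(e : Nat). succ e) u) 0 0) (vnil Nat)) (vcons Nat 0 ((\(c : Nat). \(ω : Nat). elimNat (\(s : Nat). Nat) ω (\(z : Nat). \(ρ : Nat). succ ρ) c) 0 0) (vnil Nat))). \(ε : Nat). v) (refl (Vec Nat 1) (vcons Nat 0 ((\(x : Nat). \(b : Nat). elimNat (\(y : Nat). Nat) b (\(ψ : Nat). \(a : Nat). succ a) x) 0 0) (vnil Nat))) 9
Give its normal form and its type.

normal form:
  refl (Vec Nat 1) (vcons Nat 0 0 (vnil Nat))
inferred type:
  Eq (Vec Nat 1) (vcons Nat 0 0 (vnil Nat)) (vcons Nat 0 0 (vnil Nat))
observation: 5 normal-order steps normalize the term, beginning with a beta-redex.


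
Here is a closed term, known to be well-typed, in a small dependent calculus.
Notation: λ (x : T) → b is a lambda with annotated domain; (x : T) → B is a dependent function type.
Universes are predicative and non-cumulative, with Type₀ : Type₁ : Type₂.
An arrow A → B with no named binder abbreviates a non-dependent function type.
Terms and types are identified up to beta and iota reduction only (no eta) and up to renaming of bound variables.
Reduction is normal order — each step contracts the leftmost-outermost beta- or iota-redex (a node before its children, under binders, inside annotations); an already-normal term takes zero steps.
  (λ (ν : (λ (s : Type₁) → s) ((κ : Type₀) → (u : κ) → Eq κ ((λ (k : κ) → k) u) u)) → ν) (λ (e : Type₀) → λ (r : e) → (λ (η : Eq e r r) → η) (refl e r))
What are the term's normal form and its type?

normal form:
  λ (ν : Type₀) → λ (s : ν) → refl ν s
type:
  (ν : Type₀) → (s : ν) → Eq ν s s


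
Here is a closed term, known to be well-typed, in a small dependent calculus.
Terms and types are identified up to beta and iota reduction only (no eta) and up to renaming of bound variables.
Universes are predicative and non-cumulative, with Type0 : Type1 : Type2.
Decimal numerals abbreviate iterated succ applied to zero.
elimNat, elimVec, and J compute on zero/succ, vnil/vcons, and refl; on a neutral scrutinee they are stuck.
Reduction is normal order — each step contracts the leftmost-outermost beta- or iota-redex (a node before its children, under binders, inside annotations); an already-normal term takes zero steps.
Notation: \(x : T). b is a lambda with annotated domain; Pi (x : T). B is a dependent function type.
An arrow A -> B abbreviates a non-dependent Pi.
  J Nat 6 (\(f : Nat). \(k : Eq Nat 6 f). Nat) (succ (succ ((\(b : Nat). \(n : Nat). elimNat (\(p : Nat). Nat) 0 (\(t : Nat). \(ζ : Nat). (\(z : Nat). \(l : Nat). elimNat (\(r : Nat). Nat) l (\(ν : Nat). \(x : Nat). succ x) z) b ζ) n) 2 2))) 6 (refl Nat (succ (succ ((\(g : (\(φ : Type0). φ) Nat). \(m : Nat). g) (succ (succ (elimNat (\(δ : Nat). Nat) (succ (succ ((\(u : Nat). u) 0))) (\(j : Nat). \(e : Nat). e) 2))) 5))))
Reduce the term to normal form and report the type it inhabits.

resulting normal form:
  6
the term's type:
  Nat
observation: contracting a J iota-redex first, the term normalizes in 28 steps.


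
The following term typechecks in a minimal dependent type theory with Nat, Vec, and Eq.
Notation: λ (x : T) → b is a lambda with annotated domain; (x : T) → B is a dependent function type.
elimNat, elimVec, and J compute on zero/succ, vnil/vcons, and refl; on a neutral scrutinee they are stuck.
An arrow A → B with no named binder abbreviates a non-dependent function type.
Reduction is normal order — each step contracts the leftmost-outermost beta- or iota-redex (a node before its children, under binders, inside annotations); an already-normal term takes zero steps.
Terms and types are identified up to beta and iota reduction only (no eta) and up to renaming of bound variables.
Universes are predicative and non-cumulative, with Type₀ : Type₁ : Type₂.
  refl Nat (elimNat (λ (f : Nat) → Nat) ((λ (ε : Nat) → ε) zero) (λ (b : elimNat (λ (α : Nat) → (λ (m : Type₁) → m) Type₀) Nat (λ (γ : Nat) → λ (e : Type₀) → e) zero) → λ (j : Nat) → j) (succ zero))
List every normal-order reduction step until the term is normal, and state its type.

reduction (normal order):
  refl Nat (elimNat (λ (f : Nat) → Nat) ((λ (ε : Nat) → ε) zero) (λ (b : elimNat (λ (α : Nat) → (λ (m : Type₁) → m) Type₀) Nat (λ (γ : Nat) → λ (e : Type₀) → e) zero) → λ (j : Nat) → j) (succ zero))
  ~> refl Nat ((λ (f : elimNat (λ (ε : Nat) → (λ (b : Type₁) → b) Type₀) Nat (λ (α : Nat) → λ (m : Type₀) → m) zero) → λ (γ : Nat) → γ) zero (elimNat (λ (e : Nat) → Nat) ((λ (j : Nat) → j) zero) (λ (σ : elimNat (λ (β : Nat) → (λ (ρ : Type₁) → ρ) Type₀) Nat (λ (x : Nat) → λ (i : Type₀) → i) zero) → λ (θ : Nat) → θ) zero))
  ~> refl Nat ((λ (f : Nat) → f) (elimNat (λ (ε : Nat) → Nat) ((λ (b : Nat) → b) zero) (λ (α : elimNat (λ (m : Nat) → (λ (γ : Type₁) → γ) Type₀) Nat (λ (e : Nat) → λ (j : Type₀) → j) zero) → λ (σ : Nat) → σ) zero))
  ~> refl Nat (elimNat (λ (f : Nat) → Nat) ((λ (ε : Nat) → ε) zero) (λ (b : elimNat (λ (α : Nat) → (λ (m : Type₁) → m) Type₀) Nat (λ (γ : Nat) → λ (e : Type₀) → e) zero) → λ (j : Nat) → j) zero)
  ~> refl Nat ((λ (f : Nat) → f) zero)
  ~> refl Nat zero
inferred type:
  Eq Nat zero zero
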